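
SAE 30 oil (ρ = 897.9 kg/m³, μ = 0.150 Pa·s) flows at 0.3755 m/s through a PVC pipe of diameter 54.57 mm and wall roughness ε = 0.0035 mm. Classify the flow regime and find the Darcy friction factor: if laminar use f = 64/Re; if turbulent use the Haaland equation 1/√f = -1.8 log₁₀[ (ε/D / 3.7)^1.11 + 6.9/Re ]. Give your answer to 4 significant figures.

f ≈ 0.5218

Re = ρVD/μ = 897.9·0.3755·0.05457/0.15 = 122.7.
Re < 2300 → laminar, so f = 64/Re = 0.5218 (roughness is irrelevant in laminar flow).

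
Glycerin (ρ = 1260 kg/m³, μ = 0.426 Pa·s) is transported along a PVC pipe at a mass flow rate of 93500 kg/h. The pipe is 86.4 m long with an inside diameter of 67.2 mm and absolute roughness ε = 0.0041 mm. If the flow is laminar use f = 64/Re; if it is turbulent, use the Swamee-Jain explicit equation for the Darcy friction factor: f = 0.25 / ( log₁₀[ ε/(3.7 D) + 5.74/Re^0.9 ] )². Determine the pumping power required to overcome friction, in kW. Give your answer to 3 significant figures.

ṁ = 93500 kg/h = 93500/3600 = 25.97 kg/s.
A = πD²/4 = π(0.0672)²/4 = 0.003547 m²; mean velocity V = ṁ/(ρA) = 25.97/(1260 · 0.003547) = 5.812 m/s.
Reynolds number Re = ρVD/μ = 1260 · 5.812 · 0.0672 / 0.426 = 1155.
Re < 2300 → laminar flow, so f = 64/Re = 64/1155 = 0.0554 (the turbulent correlation is not needed).
Darcy-Weisbach: ΔP = f(L/D)(ρV²/2) = 0.0554·(86.4/0.0672)·(1260·5.812²/2) = 0.0554·1286·2.128e+04 = 1.516e+06 Pa.
Q = ṁ/ρ = 25.97/1260 = 0.02061 m³/s.
Pumping power P = QΔP = 0.02061·1.516e+06 = 31250 W = 31.2 kW.

P ≈ 31.2 kW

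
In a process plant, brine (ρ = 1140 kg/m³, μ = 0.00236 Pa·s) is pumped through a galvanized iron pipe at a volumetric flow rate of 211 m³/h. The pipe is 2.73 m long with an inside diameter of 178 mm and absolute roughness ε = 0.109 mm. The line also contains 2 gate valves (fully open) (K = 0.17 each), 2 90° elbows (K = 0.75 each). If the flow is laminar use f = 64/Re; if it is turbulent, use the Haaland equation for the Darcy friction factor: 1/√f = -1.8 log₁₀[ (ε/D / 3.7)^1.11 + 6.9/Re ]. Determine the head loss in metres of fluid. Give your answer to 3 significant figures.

h_f ≈ 0.603 m

Q = 211 m³/h = 211/3600 = 0.05861 m³/s.
Cross-sectional area A = πD²/4 = π(0.178)²/4 = 0.02488 m²; mean velocity V = Q/A = 0.05861/0.02488 = 2.355 m/s.
Reynolds number Re = ρVD/μ = 1140 · 2.355 · 0.178 / 0.00236 = 2.025e+05.
Re > 4000 → turbulent. Relative roughness ε/D = 0.000109/0.178 = 0.000612. Haaland: 1/√f = -1.8 log₁₀[(0.000612/3.7)^1.11 + 6.9/2.025e+05] = -1.8 log₁₀[6.35e-05 + 3.41e-05] = 7.219, so f = 0.01919.
Total minor-loss coefficient ΣK = 2·0.17 + 2·0.75 = 1.84.
ΔP = [f·L/D + ΣK]·(ρV²/2) = [0.01919·2.73/0.178 + 1.84]·(1140·2.355²/2) = [0.2943 + 1.84]·3162 = 6749 Pa.
Head loss h_f = ΔP/(ρg) = 6749/(1140·9.81) = 0.603 m.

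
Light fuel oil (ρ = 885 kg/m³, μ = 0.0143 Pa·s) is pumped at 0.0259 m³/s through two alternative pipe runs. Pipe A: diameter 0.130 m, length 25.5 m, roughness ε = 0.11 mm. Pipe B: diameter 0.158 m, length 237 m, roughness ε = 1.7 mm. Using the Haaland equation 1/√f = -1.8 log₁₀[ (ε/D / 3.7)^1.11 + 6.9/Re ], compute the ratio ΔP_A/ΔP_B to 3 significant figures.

ΔP_A/ΔP_B ≈ 0.192

Pipe A: V = Q/A = 0.0259/0.01327 = 1.951 m/s; Re = 1.57e+04; ε/D = 0.000846; Haaland → f = 0.02877; ΔP_A = f(L/D)(ρV²/2) = 9508 Pa.
Pipe B: V = Q/A = 0.0259/0.01961 = 1.321 m/s; Re = 1.292e+04; ε/D = 0.0108; Haaland → f = 0.0428; ΔP_B = f(L/D)(ρV²/2) = 4.957e+04 Pa.
ΔP_A/ΔP_B = 9508/4.957e+04 = 0.192.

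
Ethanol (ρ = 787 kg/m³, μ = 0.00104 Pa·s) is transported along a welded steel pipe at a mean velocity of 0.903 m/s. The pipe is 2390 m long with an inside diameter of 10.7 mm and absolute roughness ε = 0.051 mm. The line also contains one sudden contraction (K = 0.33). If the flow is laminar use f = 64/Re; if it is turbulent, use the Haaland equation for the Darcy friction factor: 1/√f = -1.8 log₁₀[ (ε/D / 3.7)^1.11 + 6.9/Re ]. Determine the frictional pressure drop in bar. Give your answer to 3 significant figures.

ΔP ≈ 28.1 bar

Reynolds number Re = ρVD/μ = 787 · 0.903 · 0.0107 / 0.00104 = 7312.
Re > 4000 → turbulent. Relative roughness ε/D = 5.1e-05/0.0107 = 0.00477. Haaland: 1/√f = -1.8 log₁₀[(0.00477/3.7)^1.11 + 6.9/7312] = -1.8 log₁₀[0.00062 + 0.000944] = 5.051, so f = 0.0392.
Total minor-loss coefficient ΣK = 1·0.33 = 0.33.
ΔP = [f·L/D + ΣK]·(ρV²/2) = [0.0392·2390/0.0107 + 0.33]·(787·0.903²/2) = [8756 + 0.33]·320.9 = 2.81e+06 Pa.
ΔP = 2.81e+06 Pa = 28.1 bar.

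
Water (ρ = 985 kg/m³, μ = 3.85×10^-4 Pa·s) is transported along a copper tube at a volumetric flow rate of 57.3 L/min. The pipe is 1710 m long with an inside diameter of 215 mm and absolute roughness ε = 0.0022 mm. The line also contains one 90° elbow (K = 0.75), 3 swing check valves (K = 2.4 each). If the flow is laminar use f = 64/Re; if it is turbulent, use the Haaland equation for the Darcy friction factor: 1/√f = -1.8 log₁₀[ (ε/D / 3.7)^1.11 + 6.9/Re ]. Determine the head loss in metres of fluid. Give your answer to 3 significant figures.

h_f ≈ 0.00813 m

Q = 57.3 L/min = 57.3/60000 = 0.000955 m³/s.
Cross-sectional area A = πD²/4 = π(0.215)²/4 = 0.03631 m²; mean velocity V = Q/A = 0.000955/0.03631 = 0.0263 m/s.
Reynolds number Re = ρVD/μ = 985 · 0.0263 · 0.215 / 0.000385 = 1.447e+04.
Re > 4000 → turbulent. Relative roughness ε/D = 2.2e-06/0.215 = 1.02e-05. Haaland: 1/√f = -1.8 log₁₀[(1.02e-05/3.7)^1.11 + 6.9/1.447e+04] = -1.8 log₁₀[6.77e-07 + 0.000477] = 5.978, so f = 0.02798.
Total minor-loss coefficient ΣK = 1·0.75 + 3·2.4 = 7.95.
ΔP = [f·L/D + ΣK]·(ρV²/2) = [0.02798·1710/0.215 + 7.95]·(985·0.0263²/2) = [222.6 + 7.95]·0.3408 = 78.56 Pa.
Head loss h_f = ΔP/(ρg) = 78.56/(985·9.81) = 0.00813 m.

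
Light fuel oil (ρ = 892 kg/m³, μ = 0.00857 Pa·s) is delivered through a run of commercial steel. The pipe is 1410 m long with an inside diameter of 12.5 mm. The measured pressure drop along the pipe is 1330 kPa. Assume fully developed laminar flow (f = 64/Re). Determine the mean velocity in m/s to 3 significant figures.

For laminar flow, f = 64/Re with Re = ρVD/μ, so Darcy-Weisbach reduces to ΔP = 32μLV/D². Solving for V: V = ΔP·D²/(32μL) = 1.33e+06·(0.0125)²/(32·0.00857·1410) = 0.5374 m/s.
Check: Re = ρVD/μ = 892·0.5374·0.0125/0.00857 = 699.2 < 2300, so the laminar assumption holds.

V ≈ 0.537 m/s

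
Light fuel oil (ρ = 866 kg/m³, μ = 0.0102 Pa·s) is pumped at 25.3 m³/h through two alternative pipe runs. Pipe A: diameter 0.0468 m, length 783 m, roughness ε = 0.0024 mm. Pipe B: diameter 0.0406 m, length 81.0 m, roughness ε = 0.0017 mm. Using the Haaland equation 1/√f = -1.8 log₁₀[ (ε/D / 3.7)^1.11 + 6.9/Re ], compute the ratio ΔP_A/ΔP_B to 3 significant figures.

ΔP_A/ΔP_B ≈ 4.93

Pipe A: V = Q/A = 0.007028/0.00172 = 4.085 m/s; Re = 1.623e+04; ε/D = 5.13e-05; Haaland → f = 0.02722; ΔP_A = f(L/D)(ρV²/2) = 3.291e+06 Pa.
Pipe B: V = Q/A = 0.007028/0.001295 = 5.428 m/s; Re = 1.871e+04; ε/D = 4.19e-05; Haaland → f = 0.02624; ΔP_B = f(L/D)(ρV²/2) = 6.68e+05 Pa.
ΔP_A/ΔP_B = 3.291e+06/6.68e+05 = 4.93.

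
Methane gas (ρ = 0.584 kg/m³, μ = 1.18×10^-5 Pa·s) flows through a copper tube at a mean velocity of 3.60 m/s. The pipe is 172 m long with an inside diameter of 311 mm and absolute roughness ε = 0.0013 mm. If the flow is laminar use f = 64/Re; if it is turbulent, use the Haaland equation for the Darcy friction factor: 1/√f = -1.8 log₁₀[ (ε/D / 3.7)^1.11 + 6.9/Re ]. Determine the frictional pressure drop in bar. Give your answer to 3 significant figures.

Reynolds number Re = ρVD/μ = 0.584 · 3.6 · 0.311 / 1.18e-05 = 5.541e+04.
Re > 4000 → turbulent. Relative roughness ε/D = 1.3e-06/0.311 = 4.18e-06. Haaland: 1/√f = -1.8 log₁₀[(4.18e-06/3.7)^1.11 + 6.9/5.541e+04] = -1.8 log₁₀[2.51e-07 + 0.000125] = 7.027, so f = 0.02025.
Darcy-Weisbach: ΔP = f(L/D)(ρV²/2) = 0.02025·(172/0.311)·(0.584·3.6²/2) = 0.02025·553.1·3.784 = 42.39 Pa.
ΔP = 42.39 Pa = 4.24×10^-4 bar.

ΔP ≈ 4.24×10^-4 bar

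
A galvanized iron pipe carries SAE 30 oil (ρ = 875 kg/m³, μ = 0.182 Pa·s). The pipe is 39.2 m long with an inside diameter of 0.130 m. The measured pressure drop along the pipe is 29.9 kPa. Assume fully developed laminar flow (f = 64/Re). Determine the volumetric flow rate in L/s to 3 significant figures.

For laminar flow, f = 64/Re with Re = ρVD/μ, so Darcy-Weisbach reduces to ΔP = 32μLV/D². Solving for V: V = ΔP·D²/(32μL) = 2.99e+04·(0.13)²/(32·0.182·39.2) = 2.213 m/s.
Check: Re = ρVD/μ = 875·2.213·0.13/0.182 = 1383 < 2300, so the laminar assumption holds.
Q = V·A = 2.213·(π/4·0.13²) = 0.02938 m³/s = 29.4 L/s.

Q ≈ 29.4 L/s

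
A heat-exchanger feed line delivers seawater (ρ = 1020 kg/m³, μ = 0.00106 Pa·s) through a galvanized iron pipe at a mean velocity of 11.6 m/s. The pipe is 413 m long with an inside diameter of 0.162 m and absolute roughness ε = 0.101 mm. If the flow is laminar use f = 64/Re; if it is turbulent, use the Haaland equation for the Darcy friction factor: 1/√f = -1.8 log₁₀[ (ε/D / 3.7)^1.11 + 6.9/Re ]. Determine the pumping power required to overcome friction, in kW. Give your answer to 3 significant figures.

Reynolds number Re = ρVD/μ = 1020 · 11.6 · 0.162 / 0.00106 = 1.808e+06.
Re > 4000 → turbulent. Relative roughness ε/D = 0.000101/0.162 = 0.000623. Haaland: 1/√f = -1.8 log₁₀[(0.000623/3.7)^1.11 + 6.9/1.808e+06] = -1.8 log₁₀[6.48e-05 + 3.82e-06] = 7.495, so f = 0.0178.
Darcy-Weisbach: ΔP = f(L/D)(ρV²/2) = 0.0178·(413/0.162)·(1020·11.6²/2) = 0.0178·2549·6.863e+04 = 3.115e+06 Pa.
Q = V·A = 11.6·0.02061 = 0.2391 m³/s.
Pumping power P = QΔP = 0.2391·3.115e+06 = 744800 W = 745 kW.

P ≈ 745 kW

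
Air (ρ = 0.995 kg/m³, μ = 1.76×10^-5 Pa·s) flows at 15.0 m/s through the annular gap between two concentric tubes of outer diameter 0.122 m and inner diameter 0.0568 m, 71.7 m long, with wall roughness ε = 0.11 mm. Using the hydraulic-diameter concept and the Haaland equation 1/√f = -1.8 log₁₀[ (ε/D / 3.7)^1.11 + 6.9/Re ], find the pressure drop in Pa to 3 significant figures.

ΔP ≈ 3110 Pa

Hydraulic diameter D_h = 4A/P = D_o - D_i = 0.122 - 0.0568 = 0.0652 m.
Re = ρVD_h/μ = 0.995·15·0.0652/1.76e-05 = 5.529e+04.
ε/D_h = 0.00011/0.0652 = 0.00169; Haaland gives 1/√f = -1.8 log₁₀[0.000196+0.000125] = 6.29, so f = 0.02528.
ΔP = f(L/D_h)(ρV²/2) = 0.02528·71.7/0.0652·111.9 = 3112 Pa.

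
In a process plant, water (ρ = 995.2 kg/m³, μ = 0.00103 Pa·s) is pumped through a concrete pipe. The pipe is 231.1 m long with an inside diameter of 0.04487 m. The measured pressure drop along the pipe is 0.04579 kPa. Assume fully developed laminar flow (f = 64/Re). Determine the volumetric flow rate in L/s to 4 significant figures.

Q ≈ 0.01914 L/s

For laminar flow, f = 64/Re with Re = ρVD/μ, so Darcy-Weisbach reduces to ΔP = 32μLV/D². Solving for V: V = ΔP·D²/(32μL) = 45.79·(0.04487)²/(32·0.00103·231.1) = 0.0121 m/s.
Check: Re = ρVD/μ = 995.2·0.0121·0.04487/0.00103 = 524.7 < 2300, so the laminar assumption holds.
Q = V·A = 0.0121·(π/4·0.04487²) = 1.914e-05 m³/s = 0.01914 L/s.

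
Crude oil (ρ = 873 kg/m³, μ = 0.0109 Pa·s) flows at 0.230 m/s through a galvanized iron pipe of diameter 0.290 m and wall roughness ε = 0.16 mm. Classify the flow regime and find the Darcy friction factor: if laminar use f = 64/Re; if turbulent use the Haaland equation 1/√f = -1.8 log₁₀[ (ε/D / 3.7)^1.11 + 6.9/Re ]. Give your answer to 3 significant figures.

f ≈ 0.0375

Re = ρVD/μ = 873·0.23·0.29/0.0109 = 5342.
Re > 4000 → turbulent. ε/D = 0.00016/0.29 = 0.000552; Haaland: 1/√f = -1.8 log₁₀[5.66e-05 + 0.00129] = 5.166, so f = 0.03746.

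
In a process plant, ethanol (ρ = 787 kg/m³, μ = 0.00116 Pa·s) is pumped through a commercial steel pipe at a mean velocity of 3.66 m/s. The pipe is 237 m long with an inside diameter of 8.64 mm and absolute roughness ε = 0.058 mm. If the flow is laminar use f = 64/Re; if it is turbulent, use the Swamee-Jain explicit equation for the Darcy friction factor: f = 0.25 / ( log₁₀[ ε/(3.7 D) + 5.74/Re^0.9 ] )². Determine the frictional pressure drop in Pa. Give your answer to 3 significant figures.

ΔP ≈ 5.37×10^6 Pa

Reynolds number Re = ρVD/μ = 787 · 3.66 · 0.00864 / 0.00116 = 2.145e+04.
Re > 4000 → turbulent. Relative roughness ε/D = 5.8e-05/0.00864 = 0.00671. Swamee-Jain: f = 0.25/(log₁₀[0.00671/3.7 + 5.74/2.145e+04^0.9])² = 0.25/(log₁₀[0.00181 + 0.000725])² = 0.25/(-2.595)² = 0.03712.
Darcy-Weisbach: ΔP = f(L/D)(ρV²/2) = 0.03712·(237/0.00864)·(787·3.66²/2) = 0.03712·2.743e+04·5271 = 5.367e+06 Pa.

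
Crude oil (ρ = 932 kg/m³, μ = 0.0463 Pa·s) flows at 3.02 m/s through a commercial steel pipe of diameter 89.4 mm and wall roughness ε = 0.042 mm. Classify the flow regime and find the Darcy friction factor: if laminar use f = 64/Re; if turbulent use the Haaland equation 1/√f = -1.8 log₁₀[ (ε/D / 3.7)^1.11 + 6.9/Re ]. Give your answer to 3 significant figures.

f ≈ 0.0372

Re = ρVD/μ = 932·3.02·0.0894/0.0463 = 5435.
Re > 4000 → turbulent. ε/D = 4.2e-05/0.0894 = 0.00047; Haaland: 1/√f = -1.8 log₁₀[4.73e-05 + 0.00127] = 5.185, so f = 0.0372.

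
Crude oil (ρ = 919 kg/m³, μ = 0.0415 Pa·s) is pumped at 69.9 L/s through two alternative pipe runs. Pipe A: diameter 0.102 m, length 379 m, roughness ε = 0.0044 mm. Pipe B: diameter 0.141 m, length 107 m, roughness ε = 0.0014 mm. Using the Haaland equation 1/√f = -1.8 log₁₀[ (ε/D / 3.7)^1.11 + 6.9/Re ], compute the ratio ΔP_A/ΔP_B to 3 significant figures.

ΔP_A/ΔP_B ≈ 16.5

Pipe A: V = Q/A = 0.0699/0.008171 = 8.554 m/s; Re = 1.932e+04; ε/D = 4.31e-05; Haaland → f = 0.02603; ΔP_A = f(L/D)(ρV²/2) = 3.253e+06 Pa.
Pipe B: V = Q/A = 0.0699/0.01561 = 4.477 m/s; Re = 1.398e+04; ε/D = 9.93e-06; Haaland → f = 0.02824; ΔP_B = f(L/D)(ρV²/2) = 1.973e+05 Pa.
ΔP_A/ΔP_B = 3.253e+06/1.973e+05 = 16.5.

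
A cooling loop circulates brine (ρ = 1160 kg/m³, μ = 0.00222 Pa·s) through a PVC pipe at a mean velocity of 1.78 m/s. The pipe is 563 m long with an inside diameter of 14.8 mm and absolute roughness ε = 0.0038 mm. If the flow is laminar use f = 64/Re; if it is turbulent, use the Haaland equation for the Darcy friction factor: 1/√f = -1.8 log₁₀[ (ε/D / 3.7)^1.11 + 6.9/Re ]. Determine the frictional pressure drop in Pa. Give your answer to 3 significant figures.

Reynolds number Re = ρVD/μ = 1160 · 1.78 · 0.0148 / 0.00222 = 1.377e+04.
Re > 4000 → turbulent. Relative roughness ε/D = 3.8e-06/0.0148 = 0.000257. Haaland: 1/√f = -1.8 log₁₀[(0.000257/3.7)^1.11 + 6.9/1.377e+04] = -1.8 log₁₀[2.42e-05 + 0.000501] = 5.903, so f = 0.0287.
Darcy-Weisbach: ΔP = f(L/D)(ρV²/2) = 0.0287·(563/0.0148)·(1160·1.78²/2) = 0.0287·3.804e+04·1838 = 2.006e+06 Pa.

ΔP ≈ 2.01×10^6 Pa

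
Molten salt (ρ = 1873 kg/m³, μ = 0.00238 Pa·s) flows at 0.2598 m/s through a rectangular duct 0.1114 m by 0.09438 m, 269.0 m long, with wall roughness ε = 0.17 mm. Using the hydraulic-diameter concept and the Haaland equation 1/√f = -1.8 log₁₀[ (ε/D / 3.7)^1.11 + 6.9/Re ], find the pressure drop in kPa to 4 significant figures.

Hydraulic diameter D_h = 4A/P = 4·(0.1114·0.09438)/(2·(0.1114+0.09438)) = 0.04206/0.4116 = 0.1022 m.
Re = ρVD_h/μ = 1873·0.2598·0.1022/0.00238 = 2.089e+04.
ε/D_h = 0.00017/0.1022 = 0.00166; Haaland gives 1/√f = -1.8 log₁₀[0.000193+0.00033] = 5.907, so f = 0.02866.
ΔP = f(L/D_h)(ρV²/2) = 0.02866·269/0.1022·63.21 = 4769 Pa.
ΔP = 4.769 kPa.

ΔP ≈ 4.769 kPa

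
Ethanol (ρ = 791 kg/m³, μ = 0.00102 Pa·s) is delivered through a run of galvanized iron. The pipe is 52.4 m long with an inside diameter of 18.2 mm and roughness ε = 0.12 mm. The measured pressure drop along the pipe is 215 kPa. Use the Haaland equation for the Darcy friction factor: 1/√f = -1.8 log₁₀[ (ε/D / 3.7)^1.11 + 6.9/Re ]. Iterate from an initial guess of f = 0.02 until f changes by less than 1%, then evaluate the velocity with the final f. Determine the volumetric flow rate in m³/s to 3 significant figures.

Rearranging Darcy-Weisbach: V = √(2·ΔP·D/(f·L·ρ)). With ε/D = 0.00012/0.0182 = 0.00659, iterate starting from f = 0.02:
  f = 0.02 → V = √(2·2.15e+05·0.0182/(0.02·52.4·791)) = 3.073 m/s; Re = ρVD/μ = 4.337e+04; f → 0.03476
  f = 0.03476 → V = 2.331 m/s; Re = 3.29e+04; f → 0.03524
  f = 0.03524 → V = 2.315 m/s; Re = 3.267e+04; f → 0.03525
Converged (Δf/f < 1%). With the final f = 0.03525: V = √(2·2.15e+05·0.0182/(0.03525·52.4·791)) = 2.314 m/s.
Q = V·A = 2.314·(π/4·0.0182²) = 0.0006021 m³/s = 6.02×10^-4 m³/s.

Q ≈ 6.02×10^-4 m³/s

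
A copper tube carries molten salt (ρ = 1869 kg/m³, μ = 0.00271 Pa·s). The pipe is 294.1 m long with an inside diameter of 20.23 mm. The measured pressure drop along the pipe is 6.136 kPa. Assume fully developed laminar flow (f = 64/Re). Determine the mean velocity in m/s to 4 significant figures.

V ≈ 0.09846 m/s

For laminar flow, f = 64/Re with Re = ρVD/μ, so Darcy-Weisbach reduces to ΔP = 32μLV/D². Solving for V: V = ΔP·D²/(32μL) = 6136·(0.02023)²/(32·0.00271·294.1) = 0.09846 m/s.
Check: Re = ρVD/μ = 1869·0.09846·0.02023/0.00271 = 1374 < 2300, so the laminar assumption holds.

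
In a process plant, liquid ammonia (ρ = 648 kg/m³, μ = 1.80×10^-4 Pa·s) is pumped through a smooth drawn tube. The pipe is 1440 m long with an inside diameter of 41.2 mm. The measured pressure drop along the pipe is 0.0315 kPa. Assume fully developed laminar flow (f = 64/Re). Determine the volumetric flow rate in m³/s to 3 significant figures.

Q ≈ 8.59×10^-6 m³/s

For laminar flow, f = 64/Re with Re = ρVD/μ, so Darcy-Weisbach reduces to ΔP = 32μLV/D². Solving for V: V = ΔP·D²/(32μL) = 31.5·(0.0412)²/(32·0.00018·1440) = 0.006446 m/s.
Check: Re = ρVD/μ = 648·0.006446·0.0412/0.00018 = 956.1 < 2300, so the laminar assumption holds.
Q = V·A = 0.006446·(π/4·0.0412²) = 8.594e-06 m³/s = 8.59×10^-6 m³/s.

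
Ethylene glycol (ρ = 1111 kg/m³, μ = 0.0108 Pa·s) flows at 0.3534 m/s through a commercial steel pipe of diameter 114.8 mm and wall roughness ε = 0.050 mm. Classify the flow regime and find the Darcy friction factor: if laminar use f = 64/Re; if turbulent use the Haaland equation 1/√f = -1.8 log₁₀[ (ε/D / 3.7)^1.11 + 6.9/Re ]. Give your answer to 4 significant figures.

f ≈ 0.04021

Re = ρVD/μ = 1111·0.3534·0.1148/0.0108 = 4173.
Re > 4000 → turbulent. ε/D = 5e-05/0.1148 = 0.000436; Haaland: 1/√f = -1.8 log₁₀[4.35e-05 + 0.00165] = 4.987, so f = 0.04021.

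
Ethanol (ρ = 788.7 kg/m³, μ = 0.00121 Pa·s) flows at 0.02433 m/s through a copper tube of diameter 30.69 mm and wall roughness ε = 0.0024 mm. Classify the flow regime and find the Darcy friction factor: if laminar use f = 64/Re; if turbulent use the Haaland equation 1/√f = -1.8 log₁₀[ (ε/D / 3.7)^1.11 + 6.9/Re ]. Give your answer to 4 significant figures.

Re = ρVD/μ = 788.7·0.02433·0.03069/0.00121 = 486.7.
Re < 2300 → laminar, so f = 64/Re = 0.1315 (roughness is irrelevant in laminar flow).

f ≈ 0.1315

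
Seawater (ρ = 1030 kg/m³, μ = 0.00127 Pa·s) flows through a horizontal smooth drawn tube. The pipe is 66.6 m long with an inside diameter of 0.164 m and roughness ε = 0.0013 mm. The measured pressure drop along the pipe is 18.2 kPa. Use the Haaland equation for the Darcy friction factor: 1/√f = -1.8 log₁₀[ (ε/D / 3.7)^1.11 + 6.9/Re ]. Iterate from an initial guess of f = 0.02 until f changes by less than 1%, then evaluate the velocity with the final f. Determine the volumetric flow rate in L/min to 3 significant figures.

Q ≈ 3140 L/min

Rearranging Darcy-Weisbach: V = √(2·ΔP·D/(f·L·ρ)). With ε/D = 1.3e-06/0.164 = 7.93e-06, iterate starting from f = 0.02:
  f = 0.02 → V = √(2·1.82e+04·0.164/(0.02·66.6·1030)) = 2.086 m/s; Re = ρVD/μ = 2.774e+05; f → 0.01461
  f = 0.01461 → V = 2.44 m/s; Re = 3.246e+05; f → 0.0142
  f = 0.0142 → V = 2.476 m/s; Re = 3.293e+05; f → 0.01416
Converged (Δf/f < 1%). With the final f = 0.01416: V = √(2·1.82e+04·0.164/(0.01416·66.6·1030)) = 2.479 m/s.
Q = V·A = 2.479·(π/4·0.164²) = 0.05236 m³/s = 3140 L/min.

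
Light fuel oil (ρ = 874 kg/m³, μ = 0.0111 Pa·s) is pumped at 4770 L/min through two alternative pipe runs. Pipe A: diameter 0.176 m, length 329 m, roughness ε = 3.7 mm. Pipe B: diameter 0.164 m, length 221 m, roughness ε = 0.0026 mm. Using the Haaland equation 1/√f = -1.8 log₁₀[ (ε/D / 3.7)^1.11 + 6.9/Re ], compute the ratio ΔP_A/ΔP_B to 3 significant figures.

ΔP_A/ΔP_B ≈ 2.53

Pipe A: V = Q/A = 0.0795/0.02433 = 3.268 m/s; Re = 4.528e+04; ε/D = 0.021; Haaland → f = 0.05049; ΔP_A = f(L/D)(ρV²/2) = 4.404e+05 Pa.
Pipe B: V = Q/A = 0.0795/0.02112 = 3.763 m/s; Re = 4.86e+04; ε/D = 1.59e-05; Haaland → f = 0.02088; ΔP_B = f(L/D)(ρV²/2) = 1.742e+05 Pa.
ΔP_A/ΔP_B = 4.404e+05/1.742e+05 = 2.53.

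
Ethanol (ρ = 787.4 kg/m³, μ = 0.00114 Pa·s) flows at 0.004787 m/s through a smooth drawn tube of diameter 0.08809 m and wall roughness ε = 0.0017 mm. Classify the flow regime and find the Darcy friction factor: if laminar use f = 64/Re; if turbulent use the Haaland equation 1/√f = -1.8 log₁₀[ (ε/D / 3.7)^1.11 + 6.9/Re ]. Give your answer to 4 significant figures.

Re = ρVD/μ = 787.4·0.004787·0.08809/0.00114 = 291.3.
Re < 2300 → laminar, so f = 64/Re = 0.2197 (roughness is irrelevant in laminar flow).

f ≈ 0.2197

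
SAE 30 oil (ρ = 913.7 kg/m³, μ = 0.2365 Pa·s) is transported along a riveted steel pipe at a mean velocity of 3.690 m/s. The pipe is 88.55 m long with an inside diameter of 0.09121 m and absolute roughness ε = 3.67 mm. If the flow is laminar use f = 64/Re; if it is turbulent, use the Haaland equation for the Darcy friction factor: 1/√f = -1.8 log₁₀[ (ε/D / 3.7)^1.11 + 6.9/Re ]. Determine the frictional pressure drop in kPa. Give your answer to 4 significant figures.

Reynolds number Re = ρVD/μ = 913.7 · 3.69 · 0.09121 / 0.236 = 1300.
Re < 2300 → laminar flow, so f = 64/Re = 64/1300 = 0.04922 (the turbulent correlation is not needed).
Darcy-Weisbach: ΔP = f(L/D)(ρV²/2) = 0.04922·(88.55/0.09121)·(913.7·3.69²/2) = 0.04922·970.8·6221 = 2.972e+05 Pa.
ΔP = 2.972e+05 Pa = 297.2 kPa.

ΔP ≈ 297.2 kPa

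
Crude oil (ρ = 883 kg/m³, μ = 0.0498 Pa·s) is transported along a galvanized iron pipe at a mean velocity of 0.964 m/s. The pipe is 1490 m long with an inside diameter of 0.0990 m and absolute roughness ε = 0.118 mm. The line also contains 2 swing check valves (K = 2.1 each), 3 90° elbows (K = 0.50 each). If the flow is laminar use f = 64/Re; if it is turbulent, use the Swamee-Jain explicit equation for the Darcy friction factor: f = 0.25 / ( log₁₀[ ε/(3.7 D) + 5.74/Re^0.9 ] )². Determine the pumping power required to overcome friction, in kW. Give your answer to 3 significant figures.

Reynolds number Re = ρVD/μ = 883 · 0.964 · 0.099 / 0.0498 = 1692.
Re < 2300 → laminar flow, so f = 64/Re = 64/1692 = 0.03782 (the turbulent correlation is not needed).
Total minor-loss coefficient ΣK = 2·2.1 + 3·0.5 = 5.7.
ΔP = [f·L/D + ΣK]·(ρV²/2) = [0.03782·1490/0.099 + 5.7]·(883·0.964²/2) = [569.2 + 5.7]·410.3 = 2.359e+05 Pa.
Q = V·A = 0.964·0.007698 = 0.007421 m³/s.
Pumping power P = QΔP = 0.007421·2.359e+05 = 1750 W = 1.75 kW.

P ≈ 1.75 kW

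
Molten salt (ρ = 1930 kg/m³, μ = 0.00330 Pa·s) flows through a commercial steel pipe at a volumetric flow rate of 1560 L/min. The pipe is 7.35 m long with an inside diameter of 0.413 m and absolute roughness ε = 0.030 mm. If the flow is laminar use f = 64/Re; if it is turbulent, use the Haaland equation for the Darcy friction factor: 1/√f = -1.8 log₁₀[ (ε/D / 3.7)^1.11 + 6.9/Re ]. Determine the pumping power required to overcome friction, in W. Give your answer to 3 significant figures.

Q = 1560 L/min = 1560/60000 = 0.026 m³/s.
Cross-sectional area A = πD²/4 = π(0.413)²/4 = 0.134 m²; mean velocity V = Q/A = 0.026/0.134 = 0.1941 m/s.
Reynolds number Re = ρVD/μ = 1930 · 0.1941 · 0.413 / 0.0033 = 4.688e+04.
Re > 4000 → turbulent. Relative roughness ε/D = 3e-05/0.413 = 7.26e-05. Haaland: 1/√f = -1.8 log₁₀[(7.26e-05/3.7)^1.11 + 6.9/4.688e+04] = -1.8 log₁₀[5.96e-06 + 0.000147] = 6.867, so f = 0.02121.
Darcy-Weisbach: ΔP = f(L/D)(ρV²/2) = 0.02121·(7.35/0.413)·(1930·0.1941²/2) = 0.02121·17.8·36.35 = 13.72 Pa.
Pumping power P = QΔP = 0.026·13.72 = 0.3567 W = 0.357 W.

P ≈ 0.357 W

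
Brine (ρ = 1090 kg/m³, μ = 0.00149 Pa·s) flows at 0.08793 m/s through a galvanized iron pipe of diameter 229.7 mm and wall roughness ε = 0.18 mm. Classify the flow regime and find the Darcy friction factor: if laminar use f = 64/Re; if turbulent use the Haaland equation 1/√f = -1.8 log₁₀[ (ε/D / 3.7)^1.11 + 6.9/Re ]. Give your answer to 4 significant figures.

f ≈ 0.02906

Re = ρVD/μ = 1090·0.08793·0.2297/0.00149 = 1.478e+04.
Re > 4000 → turbulent. ε/D = 0.00018/0.2297 = 0.000784; Haaland: 1/√f = -1.8 log₁₀[8.35e-05 + 0.000467] = 5.867, so f = 0.02906.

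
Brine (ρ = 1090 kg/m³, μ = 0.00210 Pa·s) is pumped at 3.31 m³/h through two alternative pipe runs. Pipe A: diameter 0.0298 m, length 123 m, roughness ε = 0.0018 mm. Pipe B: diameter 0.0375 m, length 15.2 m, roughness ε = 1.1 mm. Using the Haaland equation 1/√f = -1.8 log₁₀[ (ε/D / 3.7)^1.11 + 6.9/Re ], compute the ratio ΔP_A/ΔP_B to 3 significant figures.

Pipe A: V = Q/A = 0.0009194/0.0006975 = 1.318 m/s; Re = 2.039e+04; ε/D = 6.04e-05; Haaland → f = 0.02572; ΔP_A = f(L/D)(ρV²/2) = 1.005e+05 Pa.
Pipe B: V = Q/A = 0.0009194/0.001104 = 0.8325 m/s; Re = 1.62e+04; ε/D = 0.0293; Haaland → f = 0.05865; ΔP_B = f(L/D)(ρV²/2) = 8979 Pa.
ΔP_A/ΔP_B = 1.005e+05/8979 = 11.2.

ΔP_A/ΔP_B ≈ 11.2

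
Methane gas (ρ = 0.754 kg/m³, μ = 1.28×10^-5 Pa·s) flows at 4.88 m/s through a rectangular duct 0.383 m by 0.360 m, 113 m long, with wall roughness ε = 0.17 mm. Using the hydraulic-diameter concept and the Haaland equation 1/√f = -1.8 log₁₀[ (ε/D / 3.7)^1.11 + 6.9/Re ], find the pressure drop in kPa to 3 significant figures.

Hydraulic diameter D_h = 4A/P = 4·(0.383·0.36)/(2·(0.383+0.36)) = 0.5515/1.486 = 0.3711 m.
Re = ρVD_h/μ = 0.754·4.88·0.3711/1.28e-05 = 1.067e+05.
ε/D_h = 0.00017/0.3711 = 0.000458; Haaland gives 1/√f = -1.8 log₁₀[4.6e-05+6.47e-05] = 7.121, so f = 0.01972.
ΔP = f(L/D_h)(ρV²/2) = 0.01972·113/0.3711·8.978 = 53.91 Pa.
ΔP = 0.0539 kPa.

ΔP ≈ 0.0539 kPa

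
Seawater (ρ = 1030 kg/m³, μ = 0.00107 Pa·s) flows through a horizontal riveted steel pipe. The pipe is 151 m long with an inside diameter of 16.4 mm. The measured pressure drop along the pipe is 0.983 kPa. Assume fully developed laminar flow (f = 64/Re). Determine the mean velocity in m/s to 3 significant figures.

For laminar flow, f = 64/Re with Re = ρVD/μ, so Darcy-Weisbach reduces to ΔP = 32μLV/D². Solving for V: V = ΔP·D²/(32μL) = 983·(0.0164)²/(32·0.00107·151) = 0.05114 m/s.
Check: Re = ρVD/μ = 1030·0.05114·0.0164/0.00107 = 807.3 < 2300, so the laminar assumption holds.

V ≈ 0.0511 m/s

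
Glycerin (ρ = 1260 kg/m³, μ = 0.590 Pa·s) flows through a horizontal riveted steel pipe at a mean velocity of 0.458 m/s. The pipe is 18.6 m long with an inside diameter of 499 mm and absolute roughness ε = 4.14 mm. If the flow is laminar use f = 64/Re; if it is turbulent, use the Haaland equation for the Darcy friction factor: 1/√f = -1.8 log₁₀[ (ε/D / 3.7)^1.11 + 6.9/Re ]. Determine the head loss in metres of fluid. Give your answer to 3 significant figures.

h_f ≈ 0.0523 m

Reynolds number Re = ρVD/μ = 1260 · 0.458 · 0.499 / 0.59 = 488.1.
Re < 2300 → laminar flow, so f = 64/Re = 64/488.1 = 0.1311 (the turbulent correlation is not needed).
Darcy-Weisbach: ΔP = f(L/D)(ρV²/2) = 0.1311·(18.6/0.499)·(1260·0.458²/2) = 0.1311·37.27·132.2 = 645.9 Pa.
Head loss h_f = ΔP/(ρg) = 645.9/(1260·9.81) = 0.0523 m.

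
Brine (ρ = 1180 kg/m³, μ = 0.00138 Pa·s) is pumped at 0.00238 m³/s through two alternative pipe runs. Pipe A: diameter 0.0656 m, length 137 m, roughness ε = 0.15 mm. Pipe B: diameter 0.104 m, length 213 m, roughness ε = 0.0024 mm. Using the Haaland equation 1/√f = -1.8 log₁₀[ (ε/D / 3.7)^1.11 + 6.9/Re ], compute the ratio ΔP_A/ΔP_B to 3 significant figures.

Pipe A: V = Q/A = 0.00238/0.00338 = 0.7042 m/s; Re = 3.95e+04; ε/D = 0.00229; Haaland → f = 0.02754; ΔP_A = f(L/D)(ρV²/2) = 1.682e+04 Pa.
Pipe B: V = Q/A = 0.00238/0.008495 = 0.2802 m/s; Re = 2.491e+04; ε/D = 2.31e-05; Haaland → f = 0.02442; ΔP_B = f(L/D)(ρV²/2) = 2316 Pa.
ΔP_A/ΔP_B = 1.682e+04/2316 = 7.26.

ΔP_A/ΔP_B ≈ 7.26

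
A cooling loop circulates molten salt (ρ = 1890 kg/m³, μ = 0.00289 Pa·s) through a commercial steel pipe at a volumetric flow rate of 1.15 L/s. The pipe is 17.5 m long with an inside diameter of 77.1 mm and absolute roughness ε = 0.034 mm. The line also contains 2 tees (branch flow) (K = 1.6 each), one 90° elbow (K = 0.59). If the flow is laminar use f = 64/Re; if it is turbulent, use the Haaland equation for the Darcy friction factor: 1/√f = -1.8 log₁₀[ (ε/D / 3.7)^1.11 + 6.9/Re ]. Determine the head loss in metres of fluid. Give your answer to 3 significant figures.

h_f ≈ 0.0326 m

Q = 1.15 L/s = 1.15/1000 = 0.00115 m³/s.
Cross-sectional area A = πD²/4 = π(0.0771)²/4 = 0.004669 m²; mean velocity V = Q/A = 0.00115/0.004669 = 0.2463 m/s.
Reynolds number Re = ρVD/μ = 1890 · 0.2463 · 0.0771 / 0.00289 = 1.242e+04.
Re > 4000 → turbulent. Relative roughness ε/D = 3.4e-05/0.0771 = 0.000441. Haaland: 1/√f = -1.8 log₁₀[(0.000441/3.7)^1.11 + 6.9/1.242e+04] = -1.8 log₁₀[4.41e-05 + 0.000556] = 5.8, so f = 0.02973.
Total minor-loss coefficient ΣK = 2·1.6 + 1·0.59 = 3.79.
ΔP = [f·L/D + ΣK]·(ρV²/2) = [0.02973·17.5/0.0771 + 3.79]·(1890·0.2463²/2) = [6.748 + 3.79]·57.34 = 604.2 Pa.
Head loss h_f = ΔP/(ρg) = 604.2/(1890·9.81) = 0.0326 m.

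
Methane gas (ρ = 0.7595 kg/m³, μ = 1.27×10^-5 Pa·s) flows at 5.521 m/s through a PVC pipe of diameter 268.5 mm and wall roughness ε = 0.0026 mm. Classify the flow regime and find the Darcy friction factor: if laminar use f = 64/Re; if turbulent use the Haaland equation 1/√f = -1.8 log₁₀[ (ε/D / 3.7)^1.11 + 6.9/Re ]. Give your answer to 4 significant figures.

f ≈ 0.01831

Re = ρVD/μ = 0.7595·5.521·0.2685/1.27e-05 = 8.865e+04.
Re > 4000 → turbulent. ε/D = 2.6e-06/0.2685 = 9.68e-06; Haaland: 1/√f = -1.8 log₁₀[6.36e-07 + 7.78e-05] = 7.39, so f = 0.01831.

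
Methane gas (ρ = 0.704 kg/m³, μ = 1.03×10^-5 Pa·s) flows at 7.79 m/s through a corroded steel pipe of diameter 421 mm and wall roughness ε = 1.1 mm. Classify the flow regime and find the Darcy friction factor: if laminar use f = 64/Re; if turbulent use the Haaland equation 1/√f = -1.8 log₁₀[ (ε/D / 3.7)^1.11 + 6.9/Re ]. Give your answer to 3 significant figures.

Re = ρVD/μ = 0.704·7.79·0.421/1.03e-05 = 2.242e+05.
Re > 4000 → turbulent. ε/D = 0.0011/0.421 = 0.00261; Haaland: 1/√f = -1.8 log₁₀[0.000318 + 3.08e-05] = 6.224, so f = 0.02582.

f ≈ 0.0258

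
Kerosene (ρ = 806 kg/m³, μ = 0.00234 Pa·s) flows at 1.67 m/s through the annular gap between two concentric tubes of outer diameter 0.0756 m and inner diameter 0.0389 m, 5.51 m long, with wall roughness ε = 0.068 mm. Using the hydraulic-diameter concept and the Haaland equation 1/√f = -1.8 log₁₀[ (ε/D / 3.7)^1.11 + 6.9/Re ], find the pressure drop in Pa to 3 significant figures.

Hydraulic diameter D_h = 4A/P = D_o - D_i = 0.0756 - 0.0389 = 0.0367 m.
Re = ρVD_h/μ = 806·1.67·0.0367/0.00234 = 2.111e+04.
ε/D_h = 6.8e-05/0.0367 = 0.00185; Haaland gives 1/√f = -1.8 log₁₀[0.000217+0.000327] = 5.876, so f = 0.02896.
ΔP = f(L/D_h)(ρV²/2) = 0.02896·5.51/0.0367·1124 = 4887 Pa.

ΔP ≈ 4890 Pa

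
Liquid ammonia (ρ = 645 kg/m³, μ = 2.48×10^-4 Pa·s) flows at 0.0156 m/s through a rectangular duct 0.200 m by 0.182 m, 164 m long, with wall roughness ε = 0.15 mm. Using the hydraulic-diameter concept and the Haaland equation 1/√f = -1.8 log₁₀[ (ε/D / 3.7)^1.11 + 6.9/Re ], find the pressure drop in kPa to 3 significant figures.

ΔP ≈ 0.00230 kPa

Hydraulic diameter D_h = 4A/P = 4·(0.2·0.182)/(2·(0.2+0.182)) = 0.1456/0.764 = 0.1906 m.
Re = ρVD_h/μ = 645·0.0156·0.1906/0.000248 = 7732.
ε/D_h = 0.00015/0.1906 = 0.000787; Haaland gives 1/√f = -1.8 log₁₀[8.39e-05+0.000892] = 5.419, so f = 0.03406.
ΔP = f(L/D_h)(ρV²/2) = 0.03406·164/0.1906·0.07848 = 2.3 Pa.
ΔP = 0.00230 kPa.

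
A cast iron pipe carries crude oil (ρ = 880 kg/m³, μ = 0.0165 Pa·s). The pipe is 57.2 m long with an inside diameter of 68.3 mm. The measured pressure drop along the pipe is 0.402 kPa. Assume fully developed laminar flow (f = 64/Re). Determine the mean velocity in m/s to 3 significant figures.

For laminar flow, f = 64/Re with Re = ρVD/μ, so Darcy-Weisbach reduces to ΔP = 32μLV/D². Solving for V: V = ΔP·D²/(32μL) = 402·(0.0683)²/(32·0.0165·57.2) = 0.06209 m/s.
Check: Re = ρVD/μ = 880·0.06209·0.0683/0.0165 = 226.2 < 2300, so the laminar assumption holds.

V ≈ 0.0621 m/s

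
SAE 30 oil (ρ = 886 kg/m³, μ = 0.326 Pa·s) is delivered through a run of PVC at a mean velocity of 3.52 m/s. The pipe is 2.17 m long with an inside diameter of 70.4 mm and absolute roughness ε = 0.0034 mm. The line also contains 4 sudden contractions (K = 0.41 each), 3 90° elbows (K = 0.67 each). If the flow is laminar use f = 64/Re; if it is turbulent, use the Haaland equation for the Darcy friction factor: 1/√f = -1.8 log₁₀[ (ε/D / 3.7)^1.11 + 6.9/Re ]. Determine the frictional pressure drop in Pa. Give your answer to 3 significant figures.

ΔP ≈ 36100 Pa

Reynolds number Re = ρVD/μ = 886 · 3.52 · 0.0704 / 0.326 = 673.5.
Re < 2300 → laminar flow, so f = 64/Re = 64/673.5 = 0.09503 (the turbulent correlation is not needed).
Total minor-loss coefficient ΣK = 4·0.41 + 3·0.67 = 3.65.
ΔP = [f·L/D + ΣK]·(ρV²/2) = [0.09503·2.17/0.0704 + 3.65]·(886·3.52²/2) = [2.929 + 3.65]·5489 = 3.611e+04 Pa.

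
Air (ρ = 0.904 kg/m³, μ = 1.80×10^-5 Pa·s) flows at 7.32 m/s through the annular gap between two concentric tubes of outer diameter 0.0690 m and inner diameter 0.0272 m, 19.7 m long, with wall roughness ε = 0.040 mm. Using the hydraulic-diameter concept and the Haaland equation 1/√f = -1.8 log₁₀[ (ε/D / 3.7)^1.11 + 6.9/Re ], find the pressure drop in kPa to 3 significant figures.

Hydraulic diameter D_h = 4A/P = D_o - D_i = 0.069 - 0.0272 = 0.0418 m.
Re = ρVD_h/μ = 0.904·7.32·0.0418/1.8e-05 = 1.537e+04.
ε/D_h = 4e-05/0.0418 = 0.000957; Haaland gives 1/√f = -1.8 log₁₀[0.000104+0.000449] = 5.863, so f = 0.02909.
ΔP = f(L/D_h)(ρV²/2) = 0.02909·19.7/0.0418·24.22 = 332.1 Pa.
ΔP = 0.332 kPa.

ΔP ≈ 0.332 kPa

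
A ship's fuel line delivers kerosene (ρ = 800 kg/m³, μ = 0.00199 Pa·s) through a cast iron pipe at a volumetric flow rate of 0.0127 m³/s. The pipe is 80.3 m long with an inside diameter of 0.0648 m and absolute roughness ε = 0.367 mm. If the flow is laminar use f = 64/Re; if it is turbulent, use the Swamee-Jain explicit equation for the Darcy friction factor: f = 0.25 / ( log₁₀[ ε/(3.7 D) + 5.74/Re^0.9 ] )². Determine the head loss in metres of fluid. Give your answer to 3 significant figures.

Cross-sectional area A = πD²/4 = π(0.0648)²/4 = 0.003298 m²; mean velocity V = Q/A = 0.0127/0.003298 = 3.851 m/s.
Reynolds number Re = ρVD/μ = 800 · 3.851 · 0.0648 / 0.00199 = 1.003e+05.
Re > 4000 → turbulent. Relative roughness ε/D = 0.000367/0.0648 = 0.00566. Swamee-Jain: f = 0.25/(log₁₀[0.00566/3.7 + 5.74/1.003e+05^0.9])² = 0.25/(log₁₀[0.00153 + 0.000181])² = 0.25/(-2.767)² = 0.03266.
Darcy-Weisbach: ΔP = f(L/D)(ρV²/2) = 0.03266·(80.3/0.0648)·(800·3.851²/2) = 0.03266·1239·5932 = 2.401e+05 Pa.
Head loss h_f = ΔP/(ρg) = 2.401e+05/(800·9.81) = 30.6 m.

h_f ≈ 30.6 m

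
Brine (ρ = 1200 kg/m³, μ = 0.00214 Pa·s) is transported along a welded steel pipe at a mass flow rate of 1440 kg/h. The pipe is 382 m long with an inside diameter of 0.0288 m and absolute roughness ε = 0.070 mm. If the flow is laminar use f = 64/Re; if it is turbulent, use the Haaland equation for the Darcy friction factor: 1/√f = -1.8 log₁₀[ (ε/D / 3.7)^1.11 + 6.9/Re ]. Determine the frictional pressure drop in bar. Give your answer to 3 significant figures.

ΔP ≈ 0.740 bar

ṁ = 1440 kg/h = 1440/3600 = 0.4 kg/s.
A = πD²/4 = π(0.0288)²/4 = 0.0006514 m²; mean velocity V = ṁ/(ρA) = 0.4/(1200 · 0.0006514) = 0.5117 m/s.
Reynolds number Re = ρVD/μ = 1200 · 0.5117 · 0.0288 / 0.00214 = 8263.
Re > 4000 → turbulent. Relative roughness ε/D = 7e-05/0.0288 = 0.00243. Haaland: 1/√f = -1.8 log₁₀[(0.00243/3.7)^1.11 + 6.9/8263] = -1.8 log₁₀[0.000293 + 0.000835] = 5.306, so f = 0.03552.
Darcy-Weisbach: ΔP = f(L/D)(ρV²/2) = 0.03552·(382/0.0288)·(1200·0.5117²/2) = 0.03552·1.326e+04·157.1 = 7.402e+04 Pa.
ΔP = 7.402e+04 Pa = 0.740 bar.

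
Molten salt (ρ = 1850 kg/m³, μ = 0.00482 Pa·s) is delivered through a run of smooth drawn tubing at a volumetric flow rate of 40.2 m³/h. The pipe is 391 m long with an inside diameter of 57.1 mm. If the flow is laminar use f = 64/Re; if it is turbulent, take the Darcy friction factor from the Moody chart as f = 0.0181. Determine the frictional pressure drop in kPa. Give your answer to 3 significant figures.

Q = 40.2 m³/h = 40.2/3600 = 0.01117 m³/s.
Cross-sectional area A = πD²/4 = π(0.0571)²/4 = 0.002561 m²; mean velocity V = Q/A = 0.01117/0.002561 = 4.361 m/s.
Reynolds number Re = ρVD/μ = 1850 · 4.361 · 0.0571 / 0.00482 = 9.557e+04.
Re > 4000 → turbulent; use the Moody-chart value f = 0.0181.
Darcy-Weisbach: ΔP = f(L/D)(ρV²/2) = 0.0181·(391/0.0571)·(1850·4.361²/2) = 0.0181·6848·1.759e+04 = 2.18e+06 Pa.
ΔP = 2.18e+06 Pa = 2180 kPa.

ΔP ≈ 2180 kPa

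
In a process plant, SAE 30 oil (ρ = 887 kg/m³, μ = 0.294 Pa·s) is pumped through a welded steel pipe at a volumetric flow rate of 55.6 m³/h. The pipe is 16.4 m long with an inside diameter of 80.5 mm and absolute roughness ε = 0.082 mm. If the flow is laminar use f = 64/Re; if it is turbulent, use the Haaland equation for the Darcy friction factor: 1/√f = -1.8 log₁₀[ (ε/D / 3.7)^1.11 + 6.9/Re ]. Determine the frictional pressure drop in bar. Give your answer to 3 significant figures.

ΔP ≈ 0.723 bar

Q = 55.6 m³/h = 55.6/3600 = 0.01544 m³/s.
Cross-sectional area A = πD²/4 = π(0.0805)²/4 = 0.00509 m²; mean velocity V = Q/A = 0.01544/0.00509 = 3.035 m/s.
Reynolds number Re = ρVD/μ = 887 · 3.035 · 0.0805 / 0.294 = 737.
Re < 2300 → laminar flow, so f = 64/Re = 64/737 = 0.08684 (the turbulent correlation is not needed).
Darcy-Weisbach: ΔP = f(L/D)(ρV²/2) = 0.08684·(16.4/0.0805)·(887·3.035²/2) = 0.08684·203.7·4084 = 7.225e+04 Pa.
ΔP = 7.225e+04 Pa = 0.723 bar.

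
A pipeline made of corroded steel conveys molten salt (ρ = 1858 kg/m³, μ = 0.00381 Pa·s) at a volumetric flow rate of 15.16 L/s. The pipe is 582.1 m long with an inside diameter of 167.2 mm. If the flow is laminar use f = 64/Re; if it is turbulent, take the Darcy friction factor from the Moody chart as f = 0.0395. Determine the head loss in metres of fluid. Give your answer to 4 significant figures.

h_f ≈ 3.341 m

Q = 15.16 L/s = 15.16/1000 = 0.01516 m³/s.
Cross-sectional area A = πD²/4 = π(0.1672)²/4 = 0.02196 m²; mean velocity V = Q/A = 0.01516/0.02196 = 0.6905 m/s.
Reynolds number Re = ρVD/μ = 1858 · 0.6905 · 0.1672 / 0.00381 = 5.63e+04.
Re > 4000 → turbulent; use the Moody-chart value f = 0.0395.
Darcy-Weisbach: ΔP = f(L/D)(ρV²/2) = 0.0395·(582.1/0.1672)·(1858·0.6905²/2) = 0.0395·3481·442.9 = 6.09e+04 Pa.
Head loss h_f = ΔP/(ρg) = 6.09e+04/(1858·9.81) = 3.341 m.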